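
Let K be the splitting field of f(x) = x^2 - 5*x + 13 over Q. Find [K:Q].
[K:Q] = 2

The discriminant of x^2 + (-5)*x + (13) is b^2 - 4c = 25 - (52) = -27. Since -27 is not a perfect square in Q, the polynomial is irreducible over Q. Its two roots generate a degree-2 extension, so [K:Q] = 2.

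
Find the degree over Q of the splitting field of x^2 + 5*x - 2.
[K:Q] = 2

The discriminant of x^2 + (5)*x + (-2) is b^2 - 4c = 25 - (-8) = 33. Since 33 is not a perfect square in Q, the polynomial is irreducible over Q. Its two roots generate a degree-2 extension, so [K:Q] = 2.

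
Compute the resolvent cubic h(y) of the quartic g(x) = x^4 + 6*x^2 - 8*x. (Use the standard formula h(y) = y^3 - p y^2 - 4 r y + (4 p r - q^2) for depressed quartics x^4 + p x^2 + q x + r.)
h(y) = y^3 - 6*y^2 - 64

Identify coefficients: p = 6, q = -8, r = 0.
Plug into h(y) = y^3 - p y^2 - 4 r y + (4 p r - q^2):
  h(y) = y^3 - (6) y^2 - 4*(0) y + (4*(6)*(0) - (-8)^2)
       = y^3 + (-6) y^2 + (0) y + (-64).
Simplifying: h(y) = y^3 - 6*y^2 - 64.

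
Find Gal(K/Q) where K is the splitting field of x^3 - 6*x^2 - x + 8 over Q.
Gal(K/Q) = S_3 (symmetric group of order 6)

Compute the discriminant of x^3 + (-6)*x^2 + (-1)*x + (8): Δ = 6088. Since Δ is not a rational square, the Galois group is not contained in A_3; it must be the full S_3 (irreducibility of the cubic rules out anything smaller).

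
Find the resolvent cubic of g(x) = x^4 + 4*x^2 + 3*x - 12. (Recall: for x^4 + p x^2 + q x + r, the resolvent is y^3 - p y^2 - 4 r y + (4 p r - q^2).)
h(y) = y^3 - 4*y^2 + 48*y - 201

Identify coefficients: p = 4, q = 3, r = -12.
Plug into h(y) = y^3 - p y^2 - 4 r y + (4 p r - q^2):
  h(y) = y^3 - (4) y^2 - 4*(-12) y + (4*(4)*(-12) - (3)^2)
       = y^3 + (-4) y^2 + (48) y + (-201).
Simplifying: h(y) = y^3 - 4*y^2 + 48*y - 201.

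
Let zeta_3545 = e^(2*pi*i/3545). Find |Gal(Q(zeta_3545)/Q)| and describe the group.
|Gal(Q(zeta_3545)/Q)| = phi(3545) = 2832; group ≅ (Z/3545Z)^* ≅ Z/4Z × Z/708Z

The n-th cyclotomic polynomial Φ_3545(x) is the minimal polynomial of zeta_3545 over Q and has degree phi(3545) = 2832. So Q(zeta_3545) is a degree-2832 Galois extension with Galois group (Z/3545Z)^*. By CRT, (Z/3545Z)^* ≅ (Z/5Z)^* × (Z/709Z)^*. Each prime-power unit group is (Z/5Z)^* ≅ Z/4Z; (Z/709Z)^* ≅ Z/708Z. Hence Gal(Q(zeta_3545)/Q) ≅ Z/4Z × Z/708Z.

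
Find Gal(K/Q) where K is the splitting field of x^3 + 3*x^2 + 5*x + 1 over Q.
Gal(K/Q) = S_3 (symmetric group of order 6)

Compute the discriminant of x^3 + (3)*x^2 + (5)*x + (1): Δ = -140. Since Δ is not a rational square, the Galois group is not contained in A_3; it must be the full S_3 (irreducibility of the cubic rules out anything smaller).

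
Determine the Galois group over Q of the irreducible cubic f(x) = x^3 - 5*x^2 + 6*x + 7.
Gal(K/Q) = S_3 (symmetric group of order 6)

Compute the discriminant of x^3 + (-5)*x^2 + (6)*x + (7): Δ = -1567. Since Δ is not a rational square, the Galois group is not contained in A_3; it must be the full S_3 (irreducibility of the cubic rules out anything smaller).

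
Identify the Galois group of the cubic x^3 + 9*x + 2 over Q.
Gal(K/Q) = S_3 (symmetric group of order 6)

Compute the discriminant of x^3 + (0)*x^2 + (9)*x + (2): Δ = -3024. Since Δ is not a rational square, the Galois group is not contained in A_3; it must be the full S_3 (irreducibility of the cubic rules out anything smaller).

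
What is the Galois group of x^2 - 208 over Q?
Gal(K/Q) = Z/2Z (cyclic of order 2)

x^2 - 208 is irreducible over Q since 208 is not a rational square. The splitting field Q(sqrt(208)) has degree 2 over Q, and its unique nontrivial automorphism is sqrt(208) ↦ -sqrt(208). Hence Gal(Q(sqrt(208))/Q) = Z/2Z.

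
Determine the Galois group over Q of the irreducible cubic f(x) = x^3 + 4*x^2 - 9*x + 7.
Gal(K/Q) = S_3 (symmetric group of order 6)

Compute the discriminant of x^3 + (4)*x^2 + (-9)*x + (7): Δ = -3439. Since Δ is not a rational square, the Galois group is not contained in A_3; it must be the full S_3 (irreducibility of the cubic rules out anything smaller).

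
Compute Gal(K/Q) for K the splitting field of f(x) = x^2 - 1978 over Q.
Gal(K/Q) = Z/2Z (cyclic of order 2)

x^2 - 1978 is irreducible over Q since 1978 is not a rational square. The splitting field Q(sqrt(1978)) has degree 2 over Q, and its unique nontrivial automorphism is sqrt(1978) ↦ -sqrt(1978). Hence Gal(Q(sqrt(1978))/Q) = Z/2Z.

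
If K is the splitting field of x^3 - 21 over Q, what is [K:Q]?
[K:Q] = 6

x^3 - 21 has one real root r = 21^(1/3) and two complex roots r*zeta_3, r*zeta_3^2 where zeta_3 = e^(2*pi*i/3). The splitting field is Q(r, zeta_3). [Q(r):Q] = 3 and [Q(zeta_3):Q] = 2 with gcd = 1, so [Q(r, zeta_3):Q] = 3 * 2 = 6.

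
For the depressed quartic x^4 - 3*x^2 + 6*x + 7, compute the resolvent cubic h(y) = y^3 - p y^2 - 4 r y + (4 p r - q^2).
h(y) = y^3 + 3*y^2 - 28*y - 120

Identify coefficients: p = -3, q = 6, r = 7.
Plug into h(y) = y^3 - p y^2 - 4 r y + (4 p r - q^2):
  h(y) = y^3 - (-3) y^2 - 4*(7) y + (4*(-3)*(7) - (6)^2)
       = y^3 + (3) y^2 + (-28) y + (-120).
Simplifying: h(y) = y^3 + 3*y^2 - 28*y - 120.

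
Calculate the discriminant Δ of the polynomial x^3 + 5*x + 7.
Δ = -1823

For a depressed cubic x^3 + p x + q the discriminant is Δ = -4 p^3 - 27 q^2 = -4*(5)^3 - 27*(7)^2 = -500 - 1323 = -1823.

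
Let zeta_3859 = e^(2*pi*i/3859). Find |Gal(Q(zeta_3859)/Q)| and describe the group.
|Gal(Q(zeta_3859)/Q)| = phi(3859) = 3616; group ≅ (Z/3859Z)^* ≅ Z/16Z × Z/226Z

The n-th cyclotomic polynomial Φ_3859(x) is the minimal polynomial of zeta_3859 over Q and has degree phi(3859) = 3616. So Q(zeta_3859) is a degree-3616 Galois extension with Galois group (Z/3859Z)^*. By CRT, (Z/3859Z)^* ≅ (Z/17Z)^* × (Z/227Z)^*. Each prime-power unit group is (Z/17Z)^* ≅ Z/16Z; (Z/227Z)^* ≅ Z/226Z. Hence Gal(Q(zeta_3859)/Q) ≅ Z/16Z × Z/226Z.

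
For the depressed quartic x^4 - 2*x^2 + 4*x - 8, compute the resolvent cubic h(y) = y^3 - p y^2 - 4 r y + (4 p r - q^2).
h(y) = y^3 + 2*y^2 + 32*y + 48

Identify coefficients: p = -2, q = 4, r = -8.
Plug into h(y) = y^3 - p y^2 - 4 r y + (4 p r - q^2):
  h(y) = y^3 - (-2) y^2 - 4*(-8) y + (4*(-2)*(-8) - (4)^2)
       = y^3 + (2) y^2 + (32) y + (48).
Simplifying: h(y) = y^3 + 2*y^2 + 32*y + 48.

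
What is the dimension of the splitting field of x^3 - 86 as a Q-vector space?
[K:Q] = 6

x^3 - 86 has one real root r = 86^(1/3) and two complex roots r*zeta_3, r*zeta_3^2 where zeta_3 = e^(2*pi*i/3). The splitting field is Q(r, zeta_3). [Q(r):Q] = 3 and [Q(zeta_3):Q] = 2 with gcd = 1, so [Q(r, zeta_3):Q] = 3 * 2 = 6.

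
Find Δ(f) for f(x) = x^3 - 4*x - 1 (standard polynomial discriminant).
Δ = 229

For a depressed cubic x^3 + p x + q the discriminant is Δ = -4 p^3 - 27 q^2 = -4*(-4)^3 - 27*(-1)^2 = 256 - 27 = 229.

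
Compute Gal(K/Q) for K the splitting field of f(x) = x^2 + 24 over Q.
Gal(K/Q) = Z/2Z (cyclic of order 2)

x^2 + 24 is irreducible over Q since -24 is not a rational square. The splitting field Q(sqrt(-24)) has degree 2 over Q, and its unique nontrivial automorphism is sqrt(-24) ↦ -sqrt(-24). Hence Gal(Q(sqrt(-24))/Q) = Z/2Z.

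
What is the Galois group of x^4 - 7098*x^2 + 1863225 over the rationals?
Gal(K/Q) = Z/2Z (cyclic of order 2)

f factors as (x^2 - 6825)(x^2 - 273), so the splitting field is K = Q(sqrt(6825), sqrt(273)). The squarefree part of 6825 is 273 and the squarefree part of 273 is also 273, so sqrt(6825) and sqrt(273) are both rational multiples of sqrt(273). Hence Q(sqrt(6825)) = Q(sqrt(273)) = Q(sqrt(273)), and the splitting field collapses to a single degree-2 extension with Galois group Z/2Z.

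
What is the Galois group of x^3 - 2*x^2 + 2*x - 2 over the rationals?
Gal(K/Q) = S_3 (symmetric group of order 6)

Compute the discriminant of x^3 + (-2)*x^2 + (2)*x + (-2): Δ = -44. Since Δ is not a rational square, the Galois group is not contained in A_3; it must be the full S_3 (irreducibility of the cubic rules out anything smaller).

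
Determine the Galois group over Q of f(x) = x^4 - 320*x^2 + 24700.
Gal(K/Q) = V_4 (Klein four-group, Z/2Z × Z/2Z)

f factors as (x^2 - 130)(x^2 - 190), so the splitting field is K = Q(sqrt(130), sqrt(190)). The elements 130, 190, 24700 are all non-squares in Q, so sqrt(130) and sqrt(190) generate independent quadratic extensions. Thus [K:Q] = 4 and Gal(K/Q) is generated by the two order-2 automorphisms sqrt(130) ↦ -sqrt(130) and sqrt(190) ↦ -sqrt(190), giving V_4.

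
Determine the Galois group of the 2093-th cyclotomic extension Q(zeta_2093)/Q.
|Gal(Q(zeta_2093)/Q)| = phi(2093) = 1584; group ≅ (Z/2093Z)^* ≅ Z/6Z × Z/12Z × Z/22Z

The n-th cyclotomic polynomial Φ_2093(x) is the minimal polynomial of zeta_2093 over Q and has degree phi(2093) = 1584. So Q(zeta_2093) is a degree-1584 Galois extension with Galois group (Z/2093Z)^*. By CRT, (Z/2093Z)^* ≅ (Z/7Z)^* × (Z/13Z)^* × (Z/23Z)^*. Each prime-power unit group is (Z/7Z)^* ≅ Z/6Z; (Z/13Z)^* ≅ Z/12Z; (Z/23Z)^* ≅ Z/22Z. Hence Gal(Q(zeta_2093)/Q) ≅ Z/6Z × Z/12Z × Z/22Z.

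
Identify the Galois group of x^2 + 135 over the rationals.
Gal(K/Q) = Z/2Z (cyclic of order 2)

x^2 + 135 is irreducible over Q since -135 is not a rational square. The splitting field Q(sqrt(-135)) has degree 2 over Q, and its unique nontrivial automorphism is sqrt(-135) ↦ -sqrt(-135). Hence Gal(Q(sqrt(-135))/Q) = Z/2Z.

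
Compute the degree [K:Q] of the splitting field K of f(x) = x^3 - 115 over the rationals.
[K:Q] = 6

x^3 - 115 has one real root r = 115^(1/3) and two complex roots r*zeta_3, r*zeta_3^2 where zeta_3 = e^(2*pi*i/3). The splitting field is Q(r, zeta_3). [Q(r):Q] = 3 and [Q(zeta_3):Q] = 2 with gcd = 1, so [Q(r, zeta_3):Q] = 3 * 2 = 6.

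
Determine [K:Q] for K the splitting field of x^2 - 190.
[K:Q] = 2

The polynomial x^2 - 190 is irreducible over Q since 190 is not a perfect square. Its splitting field is Q(sqrt(190)), which has degree 2 over Q.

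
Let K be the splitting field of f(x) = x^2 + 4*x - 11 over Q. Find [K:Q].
[K:Q] = 2

The discriminant of x^2 + (4)*x + (-11) is b^2 - 4c = 16 - (-44) = 60. Since 60 is not a perfect square in Q, the polynomial is irreducible over Q. Its two roots generate a degree-2 extension, so [K:Q] = 2.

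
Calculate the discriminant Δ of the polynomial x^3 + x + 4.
Δ = -436

For a depressed cubic x^3 + p x + q the discriminant is Δ = -4 p^3 - 27 q^2 = -4*(1)^3 - 27*(4)^2 = -4 - 432 = -436.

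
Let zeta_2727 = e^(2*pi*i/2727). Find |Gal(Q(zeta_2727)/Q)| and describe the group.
|Gal(Q(zeta_2727)/Q)| = phi(2727) = 1800; group ≅ (Z/2727Z)^* ≅ Z/18Z × Z/100Z

The n-th cyclotomic polynomial Φ_2727(x) is the minimal polynomial of zeta_2727 over Q and has degree phi(2727) = 1800. So Q(zeta_2727) is a degree-1800 Galois extension with Galois group (Z/2727Z)^*. By CRT, (Z/2727Z)^* ≅ (Z/27Z)^* × (Z/101Z)^*. Each prime-power unit group is (Z/27Z)^* ≅ Z/18Z; (Z/101Z)^* ≅ Z/100Z. Hence Gal(Q(zeta_2727)/Q) ≅ Z/18Z × Z/100Z.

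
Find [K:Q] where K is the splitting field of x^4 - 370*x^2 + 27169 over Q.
[K:Q] = 4

f factors as (x^2 - 101)(x^2 - 269); the splitting field is K = Q(sqrt(101), sqrt(269)). Since 101, 269, and 27169 are all non-squares in Q, the three subfields Q(sqrt(101)), Q(sqrt(269)), Q(sqrt(27169)) are distinct degree-2 extensions, so [K:Q] = 4 (Klein four Galois group).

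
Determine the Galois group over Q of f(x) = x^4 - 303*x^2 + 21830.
Gal(K/Q) = V_4 (Klein four-group, Z/2Z × Z/2Z)

f factors as (x^2 - 118)(x^2 - 185), so the splitting field is K = Q(sqrt(118), sqrt(185)). The elements 118, 185, 21830 are all non-squares in Q, so sqrt(118) and sqrt(185) generate independent quadratic extensions. Thus [K:Q] = 4 and Gal(K/Q) is generated by the two order-2 automorphisms sqrt(118) ↦ -sqrt(118) and sqrt(185) ↦ -sqrt(185), giving V_4.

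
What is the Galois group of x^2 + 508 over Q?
Gal(K/Q) = Z/2Z (cyclic of order 2)

x^2 + 508 is irreducible over Q since -508 is not a rational square. The splitting field Q(sqrt(-508)) has degree 2 over Q, and its unique nontrivial automorphism is sqrt(-508) ↦ -sqrt(-508). Hence Gal(Q(sqrt(-508))/Q) = Z/2Z.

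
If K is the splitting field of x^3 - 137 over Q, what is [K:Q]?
[K:Q] = 6

x^3 - 137 has one real root r = 137^(1/3) and two complex roots r*zeta_3, r*zeta_3^2 where zeta_3 = e^(2*pi*i/3). The splitting field is Q(r, zeta_3). [Q(r):Q] = 3 and [Q(zeta_3):Q] = 2 with gcd = 1, so [Q(r, zeta_3):Q] = 3 * 2 = 6.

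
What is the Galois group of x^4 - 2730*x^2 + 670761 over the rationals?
Gal(K/Q) = Z/2Z (cyclic of order 2)

f factors as (x^2 - 2457)(x^2 - 273), so the splitting field is K = Q(sqrt(2457), sqrt(273)). The squarefree part of 2457 is 273 and the squarefree part of 273 is also 273, so sqrt(2457) and sqrt(273) are both rational multiples of sqrt(273). Hence Q(sqrt(2457)) = Q(sqrt(273)) = Q(sqrt(273)), and the splitting field collapses to a single degree-2 extension with Galois group Z/2Z.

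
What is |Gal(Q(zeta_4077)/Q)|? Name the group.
|Gal(Q(zeta_4077)/Q)| = phi(4077) = 2700; group ≅ (Z/4077Z)^* ≅ Z/18Z × Z/150Z

The n-th cyclotomic polynomial Φ_4077(x) is the minimal polynomial of zeta_4077 over Q and has degree phi(4077) = 2700. So Q(zeta_4077) is a degree-2700 Galois extension with Galois group (Z/4077Z)^*. By CRT, (Z/4077Z)^* ≅ (Z/27Z)^* × (Z/151Z)^*. Each prime-power unit group is (Z/27Z)^* ≅ Z/18Z; (Z/151Z)^* ≅ Z/150Z. Hence Gal(Q(zeta_4077)/Q) ≅ Z/18Z × Z/150Z.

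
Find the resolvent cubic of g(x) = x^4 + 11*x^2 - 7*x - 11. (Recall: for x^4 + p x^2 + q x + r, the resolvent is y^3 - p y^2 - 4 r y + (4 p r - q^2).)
h(y) = y^3 - 11*y^2 + 44*y - 533

Identify coefficients: p = 11, q = -7, r = -11.
Plug into h(y) = y^3 - p y^2 - 4 r y + (4 p r - q^2):
  h(y) = y^3 - (11) y^2 - 4*(-11) y + (4*(11)*(-11) - (-7)^2)
       = y^3 + (-11) y^2 + (44) y + (-533).
Simplifying: h(y) = y^3 - 11*y^2 + 44*y - 533.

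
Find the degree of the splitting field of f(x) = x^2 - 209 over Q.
[K:Q] = 2

The polynomial x^2 - 209 is irreducible over Q since 209 is not a perfect square. Its splitting field is Q(sqrt(209)), which has degree 2 over Q.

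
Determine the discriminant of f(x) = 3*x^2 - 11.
Δ = 132

For a quadratic a x^2 + b x + c the discriminant is Δ = b^2 - 4ac = (0)^2 - 4*(3)*(-11) = 0 - (-132) = 132.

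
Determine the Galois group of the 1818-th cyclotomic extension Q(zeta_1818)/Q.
|Gal(Q(zeta_1818)/Q)| = phi(1818) = 600; group ≅ (Z/1818Z)^* ≅ Z/6Z × Z/100Z

The n-th cyclotomic polynomial Φ_1818(x) is the minimal polynomial of zeta_1818 over Q and has degree phi(1818) = 600. So Q(zeta_1818) is a degree-600 Galois extension with Galois group (Z/1818Z)^*. By CRT, (Z/1818Z)^* ≅ (Z/2Z)^* × (Z/9Z)^* × (Z/101Z)^*. Each prime-power unit group is (Z/2Z)^* ≅ trivial group (order 1); (Z/9Z)^* ≅ Z/6Z; (Z/101Z)^* ≅ Z/100Z. Hence Gal(Q(zeta_1818)/Q) ≅ Z/6Z × Z/100Z.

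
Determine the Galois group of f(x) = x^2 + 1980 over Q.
Gal(K/Q) = Z/2Z (cyclic of order 2)

x^2 + 1980 is irreducible over Q since -1980 is not a rational square. The splitting field Q(sqrt(-1980)) has degree 2 over Q, and its unique nontrivial automorphism is sqrt(-1980) ↦ -sqrt(-1980). Hence Gal(Q(sqrt(-1980))/Q) = Z/2Z.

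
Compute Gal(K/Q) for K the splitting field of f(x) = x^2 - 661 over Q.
Gal(K/Q) = Z/2Z (cyclic of order 2)

x^2 - 661 is irreducible over Q since 661 is not a rational square. The splitting field Q(sqrt(661)) has degree 2 over Q, and its unique nontrivial automorphism is sqrt(661) ↦ -sqrt(661). Hence Gal(Q(sqrt(661))/Q) = Z/2Z.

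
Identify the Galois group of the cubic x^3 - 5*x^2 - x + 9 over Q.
Gal(K/Q) = S_3 (symmetric group of order 6)

Compute the discriminant of x^3 + (-5)*x^2 + (-1)*x + (9): Δ = 3152. Since Δ is not a rational square, the Galois group is not contained in A_3; it must be the full S_3 (irreducibility of the cubic rules out anything smaller).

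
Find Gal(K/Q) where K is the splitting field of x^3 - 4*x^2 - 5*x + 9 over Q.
Gal(K/Q) = S_3 (symmetric group of order 6)

Compute the discriminant of x^3 + (-4)*x^2 + (-5)*x + (9): Δ = 4257. Since Δ is not a rational square, the Galois group is not contained in A_3; it must be the full S_3 (irreducibility of the cubic rules out anything smaller).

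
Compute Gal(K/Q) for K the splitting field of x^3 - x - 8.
Gal(K/Q) = S_3 (symmetric group of order 6)

Compute the discriminant of x^3 + (0)*x^2 + (-1)*x + (-8): Δ = -1724. Since Δ is not a rational square, the Galois group is not contained in A_3; it must be the full S_3 (irreducibility of the cubic rules out anything smaller).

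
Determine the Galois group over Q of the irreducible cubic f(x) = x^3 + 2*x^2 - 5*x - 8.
Gal(K/Q) = S_3 (symmetric group of order 6)

Compute the discriminant of x^3 + (2)*x^2 + (-5)*x + (-8): Δ = 568. Since Δ is not a rational square, the Galois group is not contained in A_3; it must be the full S_3 (irreducibility of the cubic rules out anything smaller).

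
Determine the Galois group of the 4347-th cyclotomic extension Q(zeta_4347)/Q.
|Gal(Q(zeta_4347)/Q)| = phi(4347) = 2376; group ≅ (Z/4347Z)^* ≅ Z/6Z × Z/18Z × Z/22Z

The n-th cyclotomic polynomial Φ_4347(x) is the minimal polynomial of zeta_4347 over Q and has degree phi(4347) = 2376. So Q(zeta_4347) is a degree-2376 Galois extension with Galois group (Z/4347Z)^*. By CRT, (Z/4347Z)^* ≅ (Z/27Z)^* × (Z/7Z)^* × (Z/23Z)^*. Each prime-power unit group is (Z/27Z)^* ≅ Z/18Z; (Z/7Z)^* ≅ Z/6Z; (Z/23Z)^* ≅ Z/22Z. Hence Gal(Q(zeta_4347)/Q) ≅ Z/6Z × Z/18Z × Z/22Z.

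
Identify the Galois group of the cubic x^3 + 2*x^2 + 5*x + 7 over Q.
Gal(K/Q) = S_3 (symmetric group of order 6)

Compute the discriminant of x^3 + (2)*x^2 + (5)*x + (7): Δ = -687. Since Δ is not a rational square, the Galois group is not contained in A_3; it must be the full S_3 (irreducibility of the cubic rules out anything smaller).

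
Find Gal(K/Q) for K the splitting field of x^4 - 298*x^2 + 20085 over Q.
Gal(K/Q) = V_4 (Klein four-group, Z/2Z × Z/2Z)

f factors as (x^2 - 103)(x^2 - 195), so the splitting field is K = Q(sqrt(103), sqrt(195)). The elements 103, 195, 20085 are all non-squares in Q, so sqrt(103) and sqrt(195) generate independent quadratic extensions. Thus [K:Q] = 4 and Gal(K/Q) is generated by the two order-2 automorphisms sqrt(103) ↦ -sqrt(103) and sqrt(195) ↦ -sqrt(195), giving V_4.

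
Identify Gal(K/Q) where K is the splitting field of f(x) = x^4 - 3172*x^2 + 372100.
Gal(K/Q) = Z/2Z (cyclic of order 2)

f factors as (x^2 - 122)(x^2 - 3050), so the splitting field is K = Q(sqrt(122), sqrt(3050)). The squarefree part of 122 is 122 and the squarefree part of 3050 is also 122, so sqrt(122) and sqrt(3050) are both rational multiples of sqrt(122). Hence Q(sqrt(122)) = Q(sqrt(3050)) = Q(sqrt(122)), and the splitting field collapses to a single degree-2 extension with Galois group Z/2Z.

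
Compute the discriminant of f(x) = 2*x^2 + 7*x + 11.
Δ = -39

For a quadratic a x^2 + b x + c the discriminant is Δ = b^2 - 4ac = (7)^2 - 4*(2)*(11) = 49 - (88) = -39.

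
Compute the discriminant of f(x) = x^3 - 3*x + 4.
Δ = -324

For a depressed cubic x^3 + p x + q the discriminant is Δ = -4 p^3 - 27 q^2 = -4*(-3)^3 - 27*(4)^2 = 108 - 432 = -324.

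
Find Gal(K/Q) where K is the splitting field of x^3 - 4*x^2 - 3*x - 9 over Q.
Gal(K/Q) = S_3 (symmetric group of order 6)

Compute the discriminant of x^3 + (-4)*x^2 + (-3)*x + (-9): Δ = -6183. Since Δ is not a rational square, the Galois group is not contained in A_3; it must be the full S_3 (irreducibility of the cubic rules out anything smaller).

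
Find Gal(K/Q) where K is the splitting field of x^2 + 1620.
Gal(K/Q) = Z/2Z (cyclic of order 2)

x^2 + 1620 is irreducible over Q since -1620 is not a rational square. The splitting field Q(sqrt(-1620)) has degree 2 over Q, and its unique nontrivial automorphism is sqrt(-1620) ↦ -sqrt(-1620). Hence Gal(Q(sqrt(-1620))/Q) = Z/2Z.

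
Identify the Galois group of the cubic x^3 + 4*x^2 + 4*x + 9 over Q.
Gal(K/Q) = S_3 (symmetric group of order 6)

Compute the discriminant of x^3 + (4)*x^2 + (4)*x + (9): Δ = -1899. Since Δ is not a rational square, the Galois group is not contained in A_3; it must be the full S_3 (irreducibility of the cubic rules out anything smaller).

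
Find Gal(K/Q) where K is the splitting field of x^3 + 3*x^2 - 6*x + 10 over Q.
Gal(K/Q) = S_3 (symmetric group of order 6)

Compute the discriminant of x^3 + (3)*x^2 + (-6)*x + (10): Δ = -5832. Since Δ is not a rational square, the Galois group is not contained in A_3; it must be the full S_3 (irreducibility of the cubic rules out anything smaller).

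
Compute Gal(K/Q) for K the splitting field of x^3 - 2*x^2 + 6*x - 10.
Gal(K/Q) = S_3 (symmetric group of order 6)

Compute the discriminant of x^3 + (-2)*x^2 + (6)*x + (-10): Δ = -1580. Since Δ is not a rational square, the Galois group is not contained in A_3; it must be the full S_3 (irreducibility of the cubic rules out anything smaller).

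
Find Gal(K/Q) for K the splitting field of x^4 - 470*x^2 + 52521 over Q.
Gal(K/Q) = V_4 (Klein four-group, Z/2Z × Z/2Z)

f factors as (x^2 - 183)(x^2 - 287), so the splitting field is K = Q(sqrt(183), sqrt(287)). The elements 183, 287, 52521 are all non-squares in Q, so sqrt(183) and sqrt(287) generate independent quadratic extensions. Thus [K:Q] = 4 and Gal(K/Q) is generated by the two order-2 automorphisms sqrt(183) ↦ -sqrt(183) and sqrt(287) ↦ -sqrt(287), giving V_4.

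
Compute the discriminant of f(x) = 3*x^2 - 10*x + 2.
Δ = 76

For a quadratic a x^2 + b x + c the discriminant is Δ = b^2 - 4ac = (-10)^2 - 4*(3)*(2) = 100 - (24) = 76.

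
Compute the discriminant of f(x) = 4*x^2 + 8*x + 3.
Δ = 16

For a quadratic a x^2 + b x + c the discriminant is Δ = b^2 - 4ac = (8)^2 - 4*(4)*(3) = 64 - (48) = 16.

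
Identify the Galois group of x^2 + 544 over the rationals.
Gal(K/Q) = Z/2Z (cyclic of order 2)

x^2 + 544 is irreducible over Q since -544 is not a rational square. The splitting field Q(sqrt(-544)) has degree 2 over Q, and its unique nontrivial automorphism is sqrt(-544) ↦ -sqrt(-544). Hence Gal(Q(sqrt(-544))/Q) = Z/2Z.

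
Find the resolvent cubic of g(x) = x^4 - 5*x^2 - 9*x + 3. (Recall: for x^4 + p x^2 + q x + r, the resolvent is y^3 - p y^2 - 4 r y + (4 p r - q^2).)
h(y) = y^3 + 5*y^2 - 12*y - 141

Identify coefficients: p = -5, q = -9, r = 3.
Plug into h(y) = y^3 - p y^2 - 4 r y + (4 p r - q^2):
  h(y) = y^3 - (-5) y^2 - 4*(3) y + (4*(-5)*(3) - (-9)^2)
       = y^3 + (5) y^2 + (-12) y + (-141).
Simplifying: h(y) = y^3 + 5*y^2 - 12*y - 141.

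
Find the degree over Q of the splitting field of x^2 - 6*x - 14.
[K:Q] = 2

The discriminant of x^2 + (-6)*x + (-14) is b^2 - 4c = 36 - (-56) = 92. Since 92 is not a perfect square in Q, the polynomial is irreducible over Q. Its two roots generate a degree-2 extension, so [K:Q] = 2.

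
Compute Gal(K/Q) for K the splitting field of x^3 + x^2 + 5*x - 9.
Gal(K/Q) = S_3 (symmetric group of order 6)

Compute the discriminant of x^3 + (1)*x^2 + (5)*x + (-9): Δ = -3436. Since Δ is not a rational square, the Galois group is not contained in A_3; it must be the full S_3 (irreducibility of the cubic rules out anything smaller).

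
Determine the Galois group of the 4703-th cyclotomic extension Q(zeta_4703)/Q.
|Gal(Q(zeta_4703)/Q)| = phi(4703) = 4702; group ≅ (Z/4703Z)^* ≅ Z/4702Z

The n-th cyclotomic polynomial Φ_4703(x) is the minimal polynomial of zeta_4703 over Q and has degree phi(4703) = 4702. So Q(zeta_4703) is a degree-4702 Galois extension with Galois group (Z/4703Z)^*. (Z/4703Z)^* is cyclic since 4703 is an odd prime power (or 4). Hence Gal(Q(zeta_4703)/Q) ≅ Z/4702Z.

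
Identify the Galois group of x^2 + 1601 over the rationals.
Gal(K/Q) = Z/2Z (cyclic of order 2)

x^2 + 1601 is irreducible over Q since -1601 is not a rational square. The splitting field Q(sqrt(-1601)) has degree 2 over Q, and its unique nontrivial automorphism is sqrt(-1601) ↦ -sqrt(-1601). Hence Gal(Q(sqrt(-1601))/Q) = Z/2Z.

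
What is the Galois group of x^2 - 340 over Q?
Gal(K/Q) = Z/2Z (cyclic of order 2)

x^2 - 340 is irreducible over Q since 340 is not a rational square. The splitting field Q(sqrt(340)) has degree 2 over Q, and its unique nontrivial automorphism is sqrt(340) ↦ -sqrt(340). Hence Gal(Q(sqrt(340))/Q) = Z/2Z.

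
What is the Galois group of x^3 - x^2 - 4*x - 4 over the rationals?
Gal(K/Q) = S_3 (symmetric group of order 6)

Compute the discriminant of x^3 + (-1)*x^2 + (-4)*x + (-4): Δ = -464. Since Δ is not a rational square, the Galois group is not contained in A_3; it must be the full S_3 (irreducibility of the cubic rules out anything smaller).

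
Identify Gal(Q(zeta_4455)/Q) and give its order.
|Gal(Q(zeta_4455)/Q)| = phi(4455) = 2160; group ≅ (Z/4455Z)^* ≅ Z/4Z × Z/10Z × Z/54Z

The n-th cyclotomic polynomial Φ_4455(x) is the minimal polynomial of zeta_4455 over Q and has degree phi(4455) = 2160. So Q(zeta_4455) is a degree-2160 Galois extension with Galois group (Z/4455Z)^*. By CRT, (Z/4455Z)^* ≅ (Z/81Z)^* × (Z/5Z)^* × (Z/11Z)^*. Each prime-power unit group is (Z/81Z)^* ≅ Z/54Z; (Z/5Z)^* ≅ Z/4Z; (Z/11Z)^* ≅ Z/10Z. Hence Gal(Q(zeta_4455)/Q) ≅ Z/4Z × Z/10Z × Z/54Z.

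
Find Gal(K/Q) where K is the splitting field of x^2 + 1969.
Gal(K/Q) = Z/2Z (cyclic of order 2)

x^2 + 1969 is irreducible over Q since -1969 is not a rational square. The splitting field Q(sqrt(-1969)) has degree 2 over Q, and its unique nontrivial automorphism is sqrt(-1969) ↦ -sqrt(-1969). Hence Gal(Q(sqrt(-1969))/Q) = Z/2Z.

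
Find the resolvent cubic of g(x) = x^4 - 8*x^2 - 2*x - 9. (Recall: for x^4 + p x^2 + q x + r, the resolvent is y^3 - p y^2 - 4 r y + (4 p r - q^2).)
h(y) = y^3 + 8*y^2 + 36*y + 284

Identify coefficients: p = -8, q = -2, r = -9.
Plug into h(y) = y^3 - p y^2 - 4 r y + (4 p r - q^2):
  h(y) = y^3 - (-8) y^2 - 4*(-9) y + (4*(-8)*(-9) - (-2)^2)
       = y^3 + (8) y^2 + (36) y + (284).
Simplifying: h(y) = y^3 + 8*y^2 + 36*y + 284.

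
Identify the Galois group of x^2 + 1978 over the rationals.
Gal(K/Q) = Z/2Z (cyclic of order 2)

x^2 + 1978 is irreducible over Q since -1978 is not a rational square. The splitting field Q(sqrt(-1978)) has degree 2 over Q, and its unique nontrivial automorphism is sqrt(-1978) ↦ -sqrt(-1978). Hence Gal(Q(sqrt(-1978))/Q) = Z/2Z.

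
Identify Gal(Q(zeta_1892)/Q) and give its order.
|Gal(Q(zeta_1892)/Q)| = phi(1892) = 840; group ≅ (Z/1892Z)^* ≅ Z/2Z × Z/10Z × Z/42Z

The n-th cyclotomic polynomial Φ_1892(x) is the minimal polynomial of zeta_1892 over Q and has degree phi(1892) = 840. So Q(zeta_1892) is a degree-840 Galois extension with Galois group (Z/1892Z)^*. By CRT, (Z/1892Z)^* ≅ (Z/4Z)^* × (Z/11Z)^* × (Z/43Z)^*. Each prime-power unit group is (Z/4Z)^* ≅ Z/2Z; (Z/11Z)^* ≅ Z/10Z; (Z/43Z)^* ≅ Z/42Z. Hence Gal(Q(zeta_1892)/Q) ≅ Z/2Z × Z/10Z × Z/42Z.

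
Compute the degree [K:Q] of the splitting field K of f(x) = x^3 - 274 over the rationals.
[K:Q] = 6

x^3 - 274 has one real root r = 274^(1/3) and two complex roots r*zeta_3, r*zeta_3^2 where zeta_3 = e^(2*pi*i/3). The splitting field is Q(r, zeta_3). [Q(r):Q] = 3 and [Q(zeta_3):Q] = 2 with gcd = 1, so [Q(r, zeta_3):Q] = 3 * 2 = 6.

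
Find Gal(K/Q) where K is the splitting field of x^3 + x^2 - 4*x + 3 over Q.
Gal(K/Q) = S_3 (symmetric group of order 6)

Compute the discriminant of x^3 + (1)*x^2 + (-4)*x + (3): Δ = -199. Since Δ is not a rational square, the Galois group is not contained in A_3; it must be the full S_3 (irreducibility of the cubic rules out anything smaller).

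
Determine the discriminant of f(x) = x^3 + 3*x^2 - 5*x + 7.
Δ = -3244

For x^3 + a x^2 + b x + c the discriminant is Δ = 18 a b c - 4 a^3 c + a^2 b^2 - 4 b^3 - 27 c^2.
Plug a = 3, b = -5, c = 7:
  18*(3)*(-5)*(7) - 4*(3)^3*(7) + (3)^2*(-5)^2 - 4*(-5)^3 - 27*(7)^2
  = -1890 + (-756) + 225 + (500) + (-1323)
  = -3244.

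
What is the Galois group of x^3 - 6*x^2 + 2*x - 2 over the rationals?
Gal(K/Q) = S_3 (symmetric group of order 6)

Compute the discriminant of x^3 + (-6)*x^2 + (2)*x + (-2): Δ = -1292. Since Δ is not a rational square, the Galois group is not contained in A_3; it must be the full S_3 (irreducibility of the cubic rules out anything smaller).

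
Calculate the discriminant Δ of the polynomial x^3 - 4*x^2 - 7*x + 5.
Δ = 5281

For x^3 + a x^2 + b x + c the discriminant is Δ = 18 a b c - 4 a^3 c + a^2 b^2 - 4 b^3 - 27 c^2.
Plug a = -4, b = -7, c = 5:
  18*(-4)*(-7)*(5) - 4*(-4)^3*(5) + (-4)^2*(-7)^2 - 4*(-7)^3 - 27*(5)^2
  = 2520 + (1280) + 784 + (1372) + (-675)
  = 5281.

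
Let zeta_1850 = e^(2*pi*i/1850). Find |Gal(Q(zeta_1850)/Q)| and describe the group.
|Gal(Q(zeta_1850)/Q)| = phi(1850) = 720; group ≅ (Z/1850Z)^* ≅ Z/20Z × Z/36Z

The n-th cyclotomic polynomial Φ_1850(x) is the minimal polynomial of zeta_1850 over Q and has degree phi(1850) = 720. So Q(zeta_1850) is a degree-720 Galois extension with Galois group (Z/1850Z)^*. By CRT, (Z/1850Z)^* ≅ (Z/2Z)^* × (Z/25Z)^* × (Z/37Z)^*. Each prime-power unit group is (Z/2Z)^* ≅ trivial group (order 1); (Z/25Z)^* ≅ Z/20Z; (Z/37Z)^* ≅ Z/36Z. Hence Gal(Q(zeta_1850)/Q) ≅ Z/20Z × Z/36Z.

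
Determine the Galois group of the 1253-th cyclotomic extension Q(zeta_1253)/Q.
|Gal(Q(zeta_1253)/Q)| = phi(1253) = 1068; group ≅ (Z/1253Z)^* ≅ Z/6Z × Z/178Z

The n-th cyclotomic polynomial Φ_1253(x) is the minimal polynomial of zeta_1253 over Q and has degree phi(1253) = 1068. So Q(zeta_1253) is a degree-1068 Galois extension with Galois group (Z/1253Z)^*. By CRT, (Z/1253Z)^* ≅ (Z/7Z)^* × (Z/179Z)^*. Each prime-power unit group is (Z/7Z)^* ≅ Z/6Z; (Z/179Z)^* ≅ Z/178Z. Hence Gal(Q(zeta_1253)/Q) ≅ Z/6Z × Z/178Z.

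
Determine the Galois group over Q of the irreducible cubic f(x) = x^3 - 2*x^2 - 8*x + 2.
Gal(K/Q) = S_3 (symmetric group of order 6)

Compute the discriminant of x^3 + (-2)*x^2 + (-8)*x + (2): Δ = 2836. Since Δ is not a rational square, the Galois group is not contained in A_3; it must be the full S_3 (irreducibility of the cubic rules out anything smaller).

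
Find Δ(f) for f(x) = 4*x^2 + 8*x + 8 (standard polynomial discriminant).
Δ = -64

For a quadratic a x^2 + b x + c the discriminant is Δ = b^2 - 4ac = (8)^2 - 4*(4)*(8) = 64 - (128) = -64.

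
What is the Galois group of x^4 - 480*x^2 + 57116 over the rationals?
Gal(K/Q) = V_4 (Klein four-group, Z/2Z × Z/2Z)

f factors as (x^2 - 262)(x^2 - 218), so the splitting field is K = Q(sqrt(262), sqrt(218)). The elements 262, 218, 57116 are all non-squares in Q, so sqrt(262) and sqrt(218) generate independent quadratic extensions. Thus [K:Q] = 4 and Gal(K/Q) is generated by the two order-2 automorphisms sqrt(262) ↦ -sqrt(262) and sqrt(218) ↦ -sqrt(218), giving V_4.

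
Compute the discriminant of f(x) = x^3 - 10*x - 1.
Δ = 3973

For a depressed cubic x^3 + p x + q the discriminant is Δ = -4 p^3 - 27 q^2 = -4*(-10)^3 - 27*(-1)^2 = 4000 - 27 = 3973.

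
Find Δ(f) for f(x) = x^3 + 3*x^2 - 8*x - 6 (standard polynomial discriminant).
Δ = 4892

For x^3 + a x^2 + b x + c the discriminant is Δ = 18 a b c - 4 a^3 c + a^2 b^2 - 4 b^3 - 27 c^2.
Plug a = 3, b = -8, c = -6:
  18*(3)*(-8)*(-6) - 4*(3)^3*(-6) + (3)^2*(-8)^2 - 4*(-8)^3 - 27*(-6)^2
  = 2592 + (648) + 576 + (2048) + (-972)
  = 4892.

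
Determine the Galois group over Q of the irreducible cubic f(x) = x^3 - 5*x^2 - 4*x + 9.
Gal(K/Q) = S_3 (symmetric group of order 6)

Compute the discriminant of x^3 + (-5)*x^2 + (-4)*x + (9): Δ = 6209. Since Δ is not a rational square, the Galois group is not contained in A_3; it must be the full S_3 (irreducibility of the cubic rules out anything smaller).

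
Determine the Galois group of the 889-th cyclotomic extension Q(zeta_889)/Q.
|Gal(Q(zeta_889)/Q)| = phi(889) = 756; group ≅ (Z/889Z)^* ≅ Z/6Z × Z/126Z

The n-th cyclotomic polynomial Φ_889(x) is the minimal polynomial of zeta_889 over Q and has degree phi(889) = 756. So Q(zeta_889) is a degree-756 Galois extension with Galois group (Z/889Z)^*. By CRT, (Z/889Z)^* ≅ (Z/7Z)^* × (Z/127Z)^*. Each prime-power unit group is (Z/7Z)^* ≅ Z/6Z; (Z/127Z)^* ≅ Z/126Z. Hence Gal(Q(zeta_889)/Q) ≅ Z/6Z × Z/126Z.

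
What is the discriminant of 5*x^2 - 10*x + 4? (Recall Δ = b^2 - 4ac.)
Δ = 20

For a quadratic a x^2 + b x + c the discriminant is Δ = b^2 - 4ac = (-10)^2 - 4*(5)*(4) = 100 - (80) = 20.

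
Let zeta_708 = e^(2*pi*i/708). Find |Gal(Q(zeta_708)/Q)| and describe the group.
|Gal(Q(zeta_708)/Q)| = phi(708) = 232; group ≅ (Z/708Z)^* ≅ Z/2Z × Z/2Z × Z/58Z

The n-th cyclotomic polynomial Φ_708(x) is the minimal polynomial of zeta_708 over Q and has degree phi(708) = 232. So Q(zeta_708) is a degree-232 Galois extension with Galois group (Z/708Z)^*. By CRT, (Z/708Z)^* ≅ (Z/4Z)^* × (Z/3Z)^* × (Z/59Z)^*. Each prime-power unit group is (Z/4Z)^* ≅ Z/2Z; (Z/3Z)^* ≅ Z/2Z; (Z/59Z)^* ≅ Z/58Z. Hence Gal(Q(zeta_708)/Q) ≅ Z/2Z × Z/2Z × Z/58Z.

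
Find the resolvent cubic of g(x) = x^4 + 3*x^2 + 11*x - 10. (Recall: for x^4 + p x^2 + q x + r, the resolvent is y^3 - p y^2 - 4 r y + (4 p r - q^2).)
h(y) = y^3 - 3*y^2 + 40*y - 241

Identify coefficients: p = 3, q = 11, r = -10.
Plug into h(y) = y^3 - p y^2 - 4 r y + (4 p r - q^2):
  h(y) = y^3 - (3) y^2 - 4*(-10) y + (4*(3)*(-10) - (11)^2)
       = y^3 + (-3) y^2 + (40) y + (-241).
Simplifying: h(y) = y^3 - 3*y^2 + 40*y - 241.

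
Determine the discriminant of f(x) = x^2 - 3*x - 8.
Δ = 41

For a quadratic a x^2 + b x + c the discriminant is Δ = b^2 - 4ac = (-3)^2 - 4*(1)*(-8) = 9 - (-32) = 41.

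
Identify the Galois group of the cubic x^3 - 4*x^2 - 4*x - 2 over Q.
Gal(K/Q) = S_3 (symmetric group of order 6)

Compute the discriminant of x^3 + (-4)*x^2 + (-4)*x + (-2): Δ = -684. Since Δ is not a rational square, the Galois group is not contained in A_3; it must be the full S_3 (irreducibility of the cubic rules out anything smaller).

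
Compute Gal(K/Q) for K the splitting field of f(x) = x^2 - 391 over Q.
Gal(K/Q) = Z/2Z (cyclic of order 2)

x^2 - 391 is irreducible over Q since 391 is not a rational square. The splitting field Q(sqrt(391)) has degree 2 over Q, and its unique nontrivial automorphism is sqrt(391) ↦ -sqrt(391). Hence Gal(Q(sqrt(391))/Q) = Z/2Z.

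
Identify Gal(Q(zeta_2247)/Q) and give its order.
|Gal(Q(zeta_2247)/Q)| = phi(2247) = 1272; group ≅ (Z/2247Z)^* ≅ Z/2Z × Z/6Z × Z/106Z

The n-th cyclotomic polynomial Φ_2247(x) is the minimal polynomial of zeta_2247 over Q and has degree phi(2247) = 1272. So Q(zeta_2247) is a degree-1272 Galois extension with Galois group (Z/2247Z)^*. By CRT, (Z/2247Z)^* ≅ (Z/3Z)^* × (Z/7Z)^* × (Z/107Z)^*. Each prime-power unit group is (Z/3Z)^* ≅ Z/2Z; (Z/7Z)^* ≅ Z/6Z; (Z/107Z)^* ≅ Z/106Z. Hence Gal(Q(zeta_2247)/Q) ≅ Z/2Z × Z/6Z × Z/106Z.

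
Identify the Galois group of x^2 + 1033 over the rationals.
Gal(K/Q) = Z/2Z (cyclic of order 2)

x^2 + 1033 is irreducible over Q since -1033 is not a rational square. The splitting field Q(sqrt(-1033)) has degree 2 over Q, and its unique nontrivial automorphism is sqrt(-1033) ↦ -sqrt(-1033). Hence Gal(Q(sqrt(-1033))/Q) = Z/2Z.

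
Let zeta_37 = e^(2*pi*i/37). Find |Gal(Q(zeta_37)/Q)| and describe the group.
|Gal(Q(zeta_37)/Q)| = phi(37) = 36; group ≅ (Z/37Z)^* ≅ Z/36Z

The n-th cyclotomic polynomial Φ_37(x) is the minimal polynomial of zeta_37 over Q and has degree phi(37) = 36. So Q(zeta_37) is a degree-36 Galois extension with Galois group (Z/37Z)^*. (Z/37Z)^* is cyclic since 37 is an odd prime power (or 4). Hence Gal(Q(zeta_37)/Q) ≅ Z/36Z.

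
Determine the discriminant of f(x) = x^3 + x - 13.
Δ = -4567

For a depressed cubic x^3 + p x + q the discriminant is Δ = -4 p^3 - 27 q^2 = -4*(1)^3 - 27*(-13)^2 = -4 - 4563 = -4567.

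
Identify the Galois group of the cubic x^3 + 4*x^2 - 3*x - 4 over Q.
Gal(K/Q) = S_3 (symmetric group of order 6)

Compute the discriminant of x^3 + (4)*x^2 + (-3)*x + (-4): Δ = 1708. Since Δ is not a rational square, the Galois group is not contained in A_3; it must be the full S_3 (irreducibility of the cubic rules out anything smaller).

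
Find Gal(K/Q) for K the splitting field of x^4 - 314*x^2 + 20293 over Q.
Gal(K/Q) = V_4 (Klein four-group, Z/2Z × Z/2Z)

f factors as (x^2 - 91)(x^2 - 223), so the splitting field is K = Q(sqrt(91), sqrt(223)). The elements 91, 223, 20293 are all non-squares in Q, so sqrt(91) and sqrt(223) generate independent quadratic extensions. Thus [K:Q] = 4 and Gal(K/Q) is generated by the two order-2 automorphisms sqrt(91) ↦ -sqrt(91) and sqrt(223) ↦ -sqrt(223), giving V_4.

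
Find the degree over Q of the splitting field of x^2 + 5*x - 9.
[K:Q] = 2

The discriminant of x^2 + (5)*x + (-9) is b^2 - 4c = 25 - (-36) = 61. Since 61 is not a perfect square in Q, the polynomial is irreducible over Q. Its two roots generate a degree-2 extension, so [K:Q] = 2.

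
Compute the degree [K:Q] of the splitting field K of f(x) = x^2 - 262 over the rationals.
[K:Q] = 2

The polynomial x^2 - 262 is irreducible over Q since 262 is not a perfect square. Its splitting field is Q(sqrt(262)), which has degree 2 over Q.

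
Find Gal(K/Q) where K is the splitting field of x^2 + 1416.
Gal(K/Q) = Z/2Z (cyclic of order 2)

x^2 + 1416 is irreducible over Q since -1416 is not a rational square. The splitting field Q(sqrt(-1416)) has degree 2 over Q, and its unique nontrivial automorphism is sqrt(-1416) ↦ -sqrt(-1416). Hence Gal(Q(sqrt(-1416))/Q) = Z/2Z.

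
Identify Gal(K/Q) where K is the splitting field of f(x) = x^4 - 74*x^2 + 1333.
Gal(K/Q) = V_4 (Klein four-group, Z/2Z × Z/2Z)

f factors as (x^2 - 43)(x^2 - 31), so the splitting field is K = Q(sqrt(43), sqrt(31)). The elements 43, 31, 1333 are all non-squares in Q, so sqrt(43) and sqrt(31) generate independent quadratic extensions. Thus [K:Q] = 4 and Gal(K/Q) is generated by the two order-2 automorphisms sqrt(43) ↦ -sqrt(43) and sqrt(31) ↦ -sqrt(31), giving V_4.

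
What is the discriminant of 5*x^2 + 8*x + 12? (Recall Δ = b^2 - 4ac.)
Δ = -176

For a quadratic a x^2 + b x + c the discriminant is Δ = b^2 - 4ac = (8)^2 - 4*(5)*(12) = 64 - (240) = -176.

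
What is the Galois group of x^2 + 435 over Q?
Gal(K/Q) = Z/2Z (cyclic of order 2)

x^2 + 435 is irreducible over Q since -435 is not a rational square. The splitting field Q(sqrt(-435)) has degree 2 over Q, and its unique nontrivial automorphism is sqrt(-435) ↦ -sqrt(-435). Hence Gal(Q(sqrt(-435))/Q) = Z/2Z.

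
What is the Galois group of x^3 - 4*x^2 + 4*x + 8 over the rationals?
Gal(K/Q) = S_3 (symmetric group of order 6)

Compute the discriminant of x^3 + (-4)*x^2 + (4)*x + (8): Δ = -1984. Since Δ is not a rational square, the Galois group is not contained in A_3; it must be the full S_3 (irreducibility of the cubic rules out anything smaller).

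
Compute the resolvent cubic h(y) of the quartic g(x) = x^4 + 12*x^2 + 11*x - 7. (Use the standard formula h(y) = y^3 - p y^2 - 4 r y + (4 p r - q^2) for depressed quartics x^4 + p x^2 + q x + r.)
h(y) = y^3 - 12*y^2 + 28*y - 457

Identify coefficients: p = 12, q = 11, r = -7.
Plug into h(y) = y^3 - p y^2 - 4 r y + (4 p r - q^2):
  h(y) = y^3 - (12) y^2 - 4*(-7) y + (4*(12)*(-7) - (11)^2)
       = y^3 + (-12) y^2 + (28) y + (-457).
Simplifying: h(y) = y^3 - 12*y^2 + 28*y - 457.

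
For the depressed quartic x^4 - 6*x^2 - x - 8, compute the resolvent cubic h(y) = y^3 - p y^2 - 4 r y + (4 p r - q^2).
h(y) = y^3 + 6*y^2 + 32*y + 191

Identify coefficients: p = -6, q = -1, r = -8.
Plug into h(y) = y^3 - p y^2 - 4 r y + (4 p r - q^2):
  h(y) = y^3 - (-6) y^2 - 4*(-8) y + (4*(-6)*(-8) - (-1)^2)
       = y^3 + (6) y^2 + (32) y + (191).
Simplifying: h(y) = y^3 + 6*y^2 + 32*y + 191.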